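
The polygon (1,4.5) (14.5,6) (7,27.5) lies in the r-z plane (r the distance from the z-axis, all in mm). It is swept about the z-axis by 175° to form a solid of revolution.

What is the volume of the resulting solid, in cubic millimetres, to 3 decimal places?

Volume = 3453.298 mm³

Profile (r,z), 3 vertices: (1,4.5) (14.5,6) (7,27.5)
edge 0: (1,4.5)→(14.5,6)  cross = 1·6 − 14.5·4.5 = -59.2500; (r_i+r_j)·cross = 15.5·-59.2500 = -918.3750
edge 1: (14.5,6)→(7,27.5)  cross = 14.5·27.5 − 7·6 = 356.7500; (r_i+r_j)·cross = 21.5·356.7500 = 7670.1250
edge 2: (7,27.5)→(1,4.5)  cross = 7·4.5 − 1·27.5 = 4.0000; (r_i+r_j)·cross = 8·4.0000 = 32.0000
Σcross = 301.5000 → A = |Σcross|/2 = 150.7500 mm²
Σ(r_i+r_j)·cross = 6783.7500 → first moment M = |Σ|/6 = 1130.6250
R_c = M/A = 1130.6250/150.7500 = 7.5000 mm
θ = 175° = 3.054326 rad
V = θ·R_c·A = 3.054326·7.5000·150.7500 = 3453.298 mm³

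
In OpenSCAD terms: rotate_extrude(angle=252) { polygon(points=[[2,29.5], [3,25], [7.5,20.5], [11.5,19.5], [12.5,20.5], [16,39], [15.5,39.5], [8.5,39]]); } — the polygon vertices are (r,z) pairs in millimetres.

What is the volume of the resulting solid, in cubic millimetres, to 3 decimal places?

Profile (r,z), 8 vertices: (2,29.5) (3,25) (7.5,20.5) (11.5,19.5) (12.5,20.5) (16,39) (15.5,39.5) (8.5,39)
edge 0: (2,29.5)→(3,25)  cross = 2·25 − 3·29.5 = -38.5000; (r_i+r_j)·cross = 5·-38.5000 = -192.5000
edge 1: (3,25)→(7.5,20.5)  cross = 3·20.5 − 7.5·25 = -126.0000; (r_i+r_j)·cross = 10.5·-126.0000 = -1323.0000
edge 2: (7.5,20.5)→(11.5,19.5)  cross = 7.5·19.5 − 11.5·20.5 = -89.5000; (r_i+r_j)·cross = 19·-89.5000 = -1700.5000
edge 3: (11.5,19.5)→(12.5,20.5)  cross = 11.5·20.5 − 12.5·19.5 = -8.0000; (r_i+r_j)·cross = 24·-8.0000 = -192.0000
edge 4: (12.5,20.5)→(16,39)  cross = 12.5·39 − 16·20.5 = 159.5000; (r_i+r_j)·cross = 28.5·159.5000 = 4545.7500
edge 5: (16,39)→(15.5,39.5)  cross = 16·39.5 − 15.5·39 = 27.5000; (r_i+r_j)·cross = 31.5·27.5000 = 866.2500
edge 6: (15.5,39.5)→(8.5,39)  cross = 15.5·39 − 8.5·39.5 = 268.7500; (r_i+r_j)·cross = 24·268.7500 = 6450.0000
edge 7: (8.5,39)→(2,29.5)  cross = 8.5·29.5 − 2·39 = 172.7500; (r_i+r_j)·cross = 10.5·172.7500 = 1813.8750
Σcross = 366.5000 → A = |Σcross|/2 = 183.2500 mm²
Σ(r_i+r_j)·cross = 10267.8750 → first moment M = |Σ|/6 = 1711.3125
R_c = M/A = 1711.3125/183.2500 = 9.3387 mm
θ = 252° = 4.398230 rad
V = θ·R_c·A = 4.398230·9.3387·183.2500 = 7526.745 mm³

Volume = 7526.745 mm³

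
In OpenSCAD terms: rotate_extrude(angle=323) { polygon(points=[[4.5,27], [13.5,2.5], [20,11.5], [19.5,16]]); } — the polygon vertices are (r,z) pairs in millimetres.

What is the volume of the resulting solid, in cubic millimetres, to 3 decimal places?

Volume = 11140.938 mm³

Profile (r,z), 4 vertices: (4.5,27) (13.5,2.5) (20,11.5) (19.5,16)
edge 0: (4.5,27)→(13.5,2.5)  cross = 4.5·2.5 − 13.5·27 = -353.2500; (r_i+r_j)·cross = 18·-353.2500 = -6358.5000
edge 1: (13.5,2.5)→(20,11.5)  cross = 13.5·11.5 − 20·2.5 = 105.2500; (r_i+r_j)·cross = 33.5·105.2500 = 3525.8750
edge 2: (20,11.5)→(19.5,16)  cross = 20·16 − 19.5·11.5 = 95.7500; (r_i+r_j)·cross = 39.5·95.7500 = 3782.1250
edge 3: (19.5,16)→(4.5,27)  cross = 19.5·27 − 4.5·16 = 454.5000; (r_i+r_j)·cross = 24·454.5000 = 10908.0000
Σcross = 302.2500 → A = |Σcross|/2 = 151.1250 mm²
Σ(r_i+r_j)·cross = 11857.5000 → first moment M = |Σ|/6 = 1976.2500
R_c = M/A = 1976.2500/151.1250 = 13.0769 mm
θ = 323° = 5.637413 rad
V = θ·R_c·A = 5.637413·13.0769·151.1250 = 11140.938 mm³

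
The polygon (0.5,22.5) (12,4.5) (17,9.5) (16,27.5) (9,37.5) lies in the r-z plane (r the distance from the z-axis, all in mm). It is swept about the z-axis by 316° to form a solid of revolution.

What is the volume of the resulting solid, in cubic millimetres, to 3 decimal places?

Profile (r,z), 5 vertices: (0.5,22.5) (12,4.5) (17,9.5) (16,27.5) (9,37.5)
edge 0: (0.5,22.5)→(12,4.5)  cross = 0.5·4.5 − 12·22.5 = -267.7500; (r_i+r_j)·cross = 12.5·-267.7500 = -3346.8750
edge 1: (12,4.5)→(17,9.5)  cross = 12·9.5 − 17·4.5 = 37.5000; (r_i+r_j)·cross = 29·37.5000 = 1087.5000
edge 2: (17,9.5)→(16,27.5)  cross = 17·27.5 − 16·9.5 = 315.5000; (r_i+r_j)·cross = 33·315.5000 = 10411.5000
edge 3: (16,27.5)→(9,37.5)  cross = 16·37.5 − 9·27.5 = 352.5000; (r_i+r_j)·cross = 25·352.5000 = 8812.5000
edge 4: (9,37.5)→(0.5,22.5)  cross = 9·22.5 − 0.5·37.5 = 183.7500; (r_i+r_j)·cross = 9.5·183.7500 = 1745.6250
Σcross = 621.5000 → A = |Σcross|/2 = 310.7500 mm²
Σ(r_i+r_j)·cross = 18710.2500 → first moment M = |Σ|/6 = 3118.3750
R_c = M/A = 3118.3750/310.7500 = 10.0350 mm
θ = 316° = 5.515240 rad
V = θ·R_c·A = 5.515240·10.0350·310.7500 = 17198.588 mm³

Volume = 17198.588 mm³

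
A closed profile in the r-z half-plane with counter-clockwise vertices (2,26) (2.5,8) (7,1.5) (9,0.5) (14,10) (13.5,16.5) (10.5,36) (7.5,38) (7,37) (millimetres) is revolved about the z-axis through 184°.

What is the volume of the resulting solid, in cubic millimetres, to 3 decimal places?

Volume = 7835.228 mm³

Profile (r,z), 9 vertices: (2,26) (2.5,8) (7,1.5) (9,0.5) (14,10) (13.5,16.5) (10.5,36) (7.5,38) (7,37)
edge 0: (2,26)→(2.5,8)  cross = 2·8 − 2.5·26 = -49.0000; (r_i+r_j)·cross = 4.5·-49.0000 = -220.5000
edge 1: (2.5,8)→(7,1.5)  cross = 2.5·1.5 − 7·8 = -52.2500; (r_i+r_j)·cross = 9.5·-52.2500 = -496.3750
edge 2: (7,1.5)→(9,0.5)  cross = 7·0.5 − 9·1.5 = -10.0000; (r_i+r_j)·cross = 16·-10.0000 = -160.0000
edge 3: (9,0.5)→(14,10)  cross = 9·10 − 14·0.5 = 83.0000; (r_i+r_j)·cross = 23·83.0000 = 1909.0000
edge 4: (14,10)→(13.5,16.5)  cross = 14·16.5 − 13.5·10 = 96.0000; (r_i+r_j)·cross = 27.5·96.0000 = 2640.0000
edge 5: (13.5,16.5)→(10.5,36)  cross = 13.5·36 − 10.5·16.5 = 312.7500; (r_i+r_j)·cross = 24·312.7500 = 7506.0000
edge 6: (10.5,36)→(7.5,38)  cross = 10.5·38 − 7.5·36 = 129.0000; (r_i+r_j)·cross = 18·129.0000 = 2322.0000
edge 7: (7.5,38)→(7,37)  cross = 7.5·37 − 7·38 = 11.5000; (r_i+r_j)·cross = 14.5·11.5000 = 166.7500
edge 8: (7,37)→(2,26)  cross = 7·26 − 2·37 = 108.0000; (r_i+r_j)·cross = 9·108.0000 = 972.0000
Σcross = 629.0000 → A = |Σcross|/2 = 314.5000 mm²
Σ(r_i+r_j)·cross = 14638.8750 → first moment M = |Σ|/6 = 2439.8125
R_c = M/A = 2439.8125/314.5000 = 7.7578 mm
θ = 184° = 3.211406 rad
V = θ·R_c·A = 3.211406·7.7578·314.5000 = 7835.228 mm³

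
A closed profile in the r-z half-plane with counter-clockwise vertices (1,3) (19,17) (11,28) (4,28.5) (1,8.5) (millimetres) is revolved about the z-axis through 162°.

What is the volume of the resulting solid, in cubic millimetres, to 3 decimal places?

Profile (r,z), 5 vertices: (1,3) (19,17) (11,28) (4,28.5) (1,8.5)
edge 0: (1,3)→(19,17)  cross = 1·17 − 19·3 = -40.0000; (r_i+r_j)·cross = 20·-40.0000 = -800.0000
edge 1: (19,17)→(11,28)  cross = 19·28 − 11·17 = 345.0000; (r_i+r_j)·cross = 30·345.0000 = 10350.0000
edge 2: (11,28)→(4,28.5)  cross = 11·28.5 − 4·28 = 201.5000; (r_i+r_j)·cross = 15·201.5000 = 3022.5000
edge 3: (4,28.5)→(1,8.5)  cross = 4·8.5 − 1·28.5 = 5.5000; (r_i+r_j)·cross = 5·5.5000 = 27.5000
edge 4: (1,8.5)→(1,3)  cross = 1·3 − 1·8.5 = -5.5000; (r_i+r_j)·cross = 2·-5.5000 = -11.0000
Σcross = 506.5000 → A = |Σcross|/2 = 253.2500 mm²
Σ(r_i+r_j)·cross = 12589.0000 → first moment M = |Σ|/6 = 2098.1667
R_c = M/A = 2098.1667/253.2500 = 8.2850 mm
θ = 162° = 2.827433 rad
V = θ·R_c·A = 2.827433·8.2850·253.2500 = 5932.426 mm³

Volume = 5932.426 mm³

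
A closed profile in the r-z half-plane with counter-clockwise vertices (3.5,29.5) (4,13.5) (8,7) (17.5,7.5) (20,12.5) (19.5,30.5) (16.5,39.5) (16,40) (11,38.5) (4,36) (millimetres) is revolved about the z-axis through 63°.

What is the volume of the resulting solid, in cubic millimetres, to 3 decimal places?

Profile (r,z), 10 vertices: (3.5,29.5) (4,13.5) (8,7) (17.5,7.5) (20,12.5) (19.5,30.5) (16.5,39.5) (16,40) (11,38.5) (4,36)
edge 0: (3.5,29.5)→(4,13.5)  cross = 3.5·13.5 − 4·29.5 = -70.7500; (r_i+r_j)·cross = 7.5·-70.7500 = -530.6250
edge 1: (4,13.5)→(8,7)  cross = 4·7 − 8·13.5 = -80.0000; (r_i+r_j)·cross = 12·-80.0000 = -960.0000
edge 2: (8,7)→(17.5,7.5)  cross = 8·7.5 − 17.5·7 = -62.5000; (r_i+r_j)·cross = 25.5·-62.5000 = -1593.7500
edge 3: (17.5,7.5)→(20,12.5)  cross = 17.5·12.5 − 20·7.5 = 68.7500; (r_i+r_j)·cross = 37.5·68.7500 = 2578.1250
edge 4: (20,12.5)→(19.5,30.5)  cross = 20·30.5 − 19.5·12.5 = 366.2500; (r_i+r_j)·cross = 39.5·366.2500 = 14466.8750
edge 5: (19.5,30.5)→(16.5,39.5)  cross = 19.5·39.5 − 16.5·30.5 = 267.0000; (r_i+r_j)·cross = 36·267.0000 = 9612.0000
edge 6: (16.5,39.5)→(16,40)  cross = 16.5·40 − 16·39.5 = 28.0000; (r_i+r_j)·cross = 32.5·28.0000 = 910.0000
edge 7: (16,40)→(11,38.5)  cross = 16·38.5 − 11·40 = 176.0000; (r_i+r_j)·cross = 27·176.0000 = 4752.0000
edge 8: (11,38.5)→(4,36)  cross = 11·36 − 4·38.5 = 242.0000; (r_i+r_j)·cross = 15·242.0000 = 3630.0000
edge 9: (4,36)→(3.5,29.5)  cross = 4·29.5 − 3.5·36 = -8.0000; (r_i+r_j)·cross = 7.5·-8.0000 = -60.0000
Σcross = 926.7500 → A = |Σcross|/2 = 463.3750 mm²
Σ(r_i+r_j)·cross = 32804.6250 → first moment M = |Σ|/6 = 5467.4375
R_c = M/A = 5467.4375/463.3750 = 11.7992 mm
θ = 63° = 1.099557 rad
V = θ·R_c·A = 1.099557·11.7992·463.3750 = 6011.762 mm³

Volume = 6011.762 mm³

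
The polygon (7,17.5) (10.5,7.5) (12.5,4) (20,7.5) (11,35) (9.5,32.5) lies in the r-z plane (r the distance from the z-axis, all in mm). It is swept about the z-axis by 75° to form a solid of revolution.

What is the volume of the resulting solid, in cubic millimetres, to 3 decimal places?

Profile (r,z), 6 vertices: (7,17.5) (10.5,7.5) (12.5,4) (20,7.5) (11,35) (9.5,32.5)
edge 0: (7,17.5)→(10.5,7.5)  cross = 7·7.5 − 10.5·17.5 = -131.2500; (r_i+r_j)·cross = 17.5·-131.2500 = -2296.8750
edge 1: (10.5,7.5)→(12.5,4)  cross = 10.5·4 − 12.5·7.5 = -51.7500; (r_i+r_j)·cross = 23·-51.7500 = -1190.2500
edge 2: (12.5,4)→(20,7.5)  cross = 12.5·7.5 − 20·4 = 13.7500; (r_i+r_j)·cross = 32.5·13.7500 = 446.8750
edge 3: (20,7.5)→(11,35)  cross = 20·35 − 11·7.5 = 617.5000; (r_i+r_j)·cross = 31·617.5000 = 19142.5000
edge 4: (11,35)→(9.5,32.5)  cross = 11·32.5 − 9.5·35 = 25.0000; (r_i+r_j)·cross = 20.5·25.0000 = 512.5000
edge 5: (9.5,32.5)→(7,17.5)  cross = 9.5·17.5 − 7·32.5 = -61.2500; (r_i+r_j)·cross = 16.5·-61.2500 = -1010.6250
Σcross = 412.0000 → A = |Σcross|/2 = 206.0000 mm²
Σ(r_i+r_j)·cross = 15604.1250 → first moment M = |Σ|/6 = 2600.6875
R_c = M/A = 2600.6875/206.0000 = 12.6247 mm
θ = 75° = 1.308997 rad
V = θ·R_c·A = 1.308997·12.6247·206.0000 = 3404.292 mm³

Volume = 3404.292 mm³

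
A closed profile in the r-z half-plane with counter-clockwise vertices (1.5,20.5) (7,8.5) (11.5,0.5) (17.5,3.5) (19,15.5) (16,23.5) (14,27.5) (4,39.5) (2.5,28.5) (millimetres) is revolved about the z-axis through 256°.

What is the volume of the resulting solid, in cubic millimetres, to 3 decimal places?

Volume = 17809.991 mm³

Profile (r,z), 9 vertices: (1.5,20.5) (7,8.5) (11.5,0.5) (17.5,3.5) (19,15.5) (16,23.5) (14,27.5) (4,39.5) (2.5,28.5)
edge 0: (1.5,20.5)→(7,8.5)  cross = 1.5·8.5 − 7·20.5 = -130.7500; (r_i+r_j)·cross = 8.5·-130.7500 = -1111.3750
edge 1: (7,8.5)→(11.5,0.5)  cross = 7·0.5 − 11.5·8.5 = -94.2500; (r_i+r_j)·cross = 18.5·-94.2500 = -1743.6250
edge 2: (11.5,0.5)→(17.5,3.5)  cross = 11.5·3.5 − 17.5·0.5 = 31.5000; (r_i+r_j)·cross = 29·31.5000 = 913.5000
edge 3: (17.5,3.5)→(19,15.5)  cross = 17.5·15.5 − 19·3.5 = 204.7500; (r_i+r_j)·cross = 36.5·204.7500 = 7473.3750
edge 4: (19,15.5)→(16,23.5)  cross = 19·23.5 − 16·15.5 = 198.5000; (r_i+r_j)·cross = 35·198.5000 = 6947.5000
edge 5: (16,23.5)→(14,27.5)  cross = 16·27.5 − 14·23.5 = 111.0000; (r_i+r_j)·cross = 30·111.0000 = 3330.0000
edge 6: (14,27.5)→(4,39.5)  cross = 14·39.5 − 4·27.5 = 443.0000; (r_i+r_j)·cross = 18·443.0000 = 7974.0000
edge 7: (4,39.5)→(2.5,28.5)  cross = 4·28.5 − 2.5·39.5 = 15.2500; (r_i+r_j)·cross = 6.5·15.2500 = 99.1250
edge 8: (2.5,28.5)→(1.5,20.5)  cross = 2.5·20.5 − 1.5·28.5 = 8.5000; (r_i+r_j)·cross = 4·8.5000 = 34.0000
Σcross = 787.5000 → A = |Σcross|/2 = 393.7500 mm²
Σ(r_i+r_j)·cross = 23916.5000 → first moment M = |Σ|/6 = 3986.0833
R_c = M/A = 3986.0833/393.7500 = 10.1234 mm
θ = 256° = 4.468043 rad
V = θ·R_c·A = 4.468043·10.1234·393.7500 = 17809.991 mm³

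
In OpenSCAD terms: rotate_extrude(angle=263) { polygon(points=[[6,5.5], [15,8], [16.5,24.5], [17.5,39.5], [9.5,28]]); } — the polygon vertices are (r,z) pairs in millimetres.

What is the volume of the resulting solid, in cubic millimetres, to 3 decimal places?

Profile (r,z), 5 vertices: (6,5.5) (15,8) (16.5,24.5) (17.5,39.5) (9.5,28)
edge 0: (6,5.5)→(15,8)  cross = 6·8 − 15·5.5 = -34.5000; (r_i+r_j)·cross = 21·-34.5000 = -724.5000
edge 1: (15,8)→(16.5,24.5)  cross = 15·24.5 − 16.5·8 = 235.5000; (r_i+r_j)·cross = 31.5·235.5000 = 7418.2500
edge 2: (16.5,24.5)→(17.5,39.5)  cross = 16.5·39.5 − 17.5·24.5 = 223.0000; (r_i+r_j)·cross = 34·223.0000 = 7582.0000
edge 3: (17.5,39.5)→(9.5,28)  cross = 17.5·28 − 9.5·39.5 = 114.7500; (r_i+r_j)·cross = 27·114.7500 = 3098.2500
edge 4: (9.5,28)→(6,5.5)  cross = 9.5·5.5 − 6·28 = -115.7500; (r_i+r_j)·cross = 15.5·-115.7500 = -1794.1250
Σcross = 423.0000 → A = |Σcross|/2 = 211.5000 mm²
Σ(r_i+r_j)·cross = 15579.8750 → first moment M = |Σ|/6 = 2596.6458
R_c = M/A = 2596.6458/211.5000 = 12.2773 mm
θ = 263° = 4.590216 rad
V = θ·R_c·A = 4.590216·12.2773·211.5000 = 11919.165 mm³

Volume = 11919.165 mm³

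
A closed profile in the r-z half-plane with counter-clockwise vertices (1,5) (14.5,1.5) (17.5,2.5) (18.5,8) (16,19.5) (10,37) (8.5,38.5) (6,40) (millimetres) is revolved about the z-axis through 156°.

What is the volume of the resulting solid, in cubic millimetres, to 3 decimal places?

Volume = 10782.456 mm³

Profile (r,z), 8 vertices: (1,5) (14.5,1.5) (17.5,2.5) (18.5,8) (16,19.5) (10,37) (8.5,38.5) (6,40)
edge 0: (1,5)→(14.5,1.5)  cross = 1·1.5 − 14.5·5 = -71.0000; (r_i+r_j)·cross = 15.5·-71.0000 = -1100.5000
edge 1: (14.5,1.5)→(17.5,2.5)  cross = 14.5·2.5 − 17.5·1.5 = 10.0000; (r_i+r_j)·cross = 32·10.0000 = 320.0000
edge 2: (17.5,2.5)→(18.5,8)  cross = 17.5·8 − 18.5·2.5 = 93.7500; (r_i+r_j)·cross = 36·93.7500 = 3375.0000
edge 3: (18.5,8)→(16,19.5)  cross = 18.5·19.5 − 16·8 = 232.7500; (r_i+r_j)·cross = 34.5·232.7500 = 8029.8750
edge 4: (16,19.5)→(10,37)  cross = 16·37 − 10·19.5 = 397.0000; (r_i+r_j)·cross = 26·397.0000 = 10322.0000
edge 5: (10,37)→(8.5,38.5)  cross = 10·38.5 − 8.5·37 = 70.5000; (r_i+r_j)·cross = 18.5·70.5000 = 1304.2500
edge 6: (8.5,38.5)→(6,40)  cross = 8.5·40 − 6·38.5 = 109.0000; (r_i+r_j)·cross = 14.5·109.0000 = 1580.5000
edge 7: (6,40)→(1,5)  cross = 6·5 − 1·40 = -10.0000; (r_i+r_j)·cross = 7·-10.0000 = -70.0000
Σcross = 832.0000 → A = |Σcross|/2 = 416.0000 mm²
Σ(r_i+r_j)·cross = 23761.1250 → first moment M = |Σ|/6 = 3960.1875
R_c = M/A = 3960.1875/416.0000 = 9.5197 mm
θ = 156° = 2.722714 rad
V = θ·R_c·A = 2.722714·9.5197·416.0000 = 10782.456 mm³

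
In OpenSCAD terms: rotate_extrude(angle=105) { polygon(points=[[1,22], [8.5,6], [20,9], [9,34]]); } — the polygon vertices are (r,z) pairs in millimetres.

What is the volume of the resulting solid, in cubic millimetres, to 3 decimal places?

Profile (r,z), 4 vertices: (1,22) (8.5,6) (20,9) (9,34)
edge 0: (1,22)→(8.5,6)  cross = 1·6 − 8.5·22 = -181.0000; (r_i+r_j)·cross = 9.5·-181.0000 = -1719.5000
edge 1: (8.5,6)→(20,9)  cross = 8.5·9 − 20·6 = -43.5000; (r_i+r_j)·cross = 28.5·-43.5000 = -1239.7500
edge 2: (20,9)→(9,34)  cross = 20·34 − 9·9 = 599.0000; (r_i+r_j)·cross = 29·599.0000 = 17371.0000
edge 3: (9,34)→(1,22)  cross = 9·22 − 1·34 = 164.0000; (r_i+r_j)·cross = 10·164.0000 = 1640.0000
Σcross = 538.5000 → A = |Σcross|/2 = 269.2500 mm²
Σ(r_i+r_j)·cross = 16051.7500 → first moment M = |Σ|/6 = 2675.2917
R_c = M/A = 2675.2917/269.2500 = 9.9361 mm
θ = 105° = 1.832596 rad
V = θ·R_c·A = 1.832596·9.9361·269.2500 = 4902.728 mm³

Volume = 4902.728 mm³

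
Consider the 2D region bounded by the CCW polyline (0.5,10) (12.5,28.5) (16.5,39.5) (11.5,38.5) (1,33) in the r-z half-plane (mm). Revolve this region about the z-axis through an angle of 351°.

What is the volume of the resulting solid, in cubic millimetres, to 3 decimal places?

Volume = 8742.463 mm³

Profile (r,z), 5 vertices: (0.5,10) (12.5,28.5) (16.5,39.5) (11.5,38.5) (1,33)
edge 0: (0.5,10)→(12.5,28.5)  cross = 0.5·28.5 − 12.5·10 = -110.7500; (r_i+r_j)·cross = 13·-110.7500 = -1439.7500
edge 1: (12.5,28.5)→(16.5,39.5)  cross = 12.5·39.5 − 16.5·28.5 = 23.5000; (r_i+r_j)·cross = 29·23.5000 = 681.5000
edge 2: (16.5,39.5)→(11.5,38.5)  cross = 16.5·38.5 − 11.5·39.5 = 181.0000; (r_i+r_j)·cross = 28·181.0000 = 5068.0000
edge 3: (11.5,38.5)→(1,33)  cross = 11.5·33 − 1·38.5 = 341.0000; (r_i+r_j)·cross = 12.5·341.0000 = 4262.5000
edge 4: (1,33)→(0.5,10)  cross = 1·10 − 0.5·33 = -6.5000; (r_i+r_j)·cross = 1.5·-6.5000 = -9.7500
Σcross = 428.2500 → A = |Σcross|/2 = 214.1250 mm²
Σ(r_i+r_j)·cross = 8562.5000 → first moment M = |Σ|/6 = 1427.0833
R_c = M/A = 1427.0833/214.1250 = 6.6647 mm
θ = 351° = 6.126106 rad
V = θ·R_c·A = 6.126106·6.6647·214.1250 = 8742.463 mm³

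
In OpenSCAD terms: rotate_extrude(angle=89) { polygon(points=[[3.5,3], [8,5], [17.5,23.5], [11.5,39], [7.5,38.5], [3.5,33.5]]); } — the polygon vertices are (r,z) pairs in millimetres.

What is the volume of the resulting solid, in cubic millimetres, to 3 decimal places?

Volume = 4616.600 mm³

Profile (r,z), 6 vertices: (3.5,3) (8,5) (17.5,23.5) (11.5,39) (7.5,38.5) (3.5,33.5)
edge 0: (3.5,3)→(8,5)  cross = 3.5·5 − 8·3 = -6.5000; (r_i+r_j)·cross = 11.5·-6.5000 = -74.7500
edge 1: (8,5)→(17.5,23.5)  cross = 8·23.5 − 17.5·5 = 100.5000; (r_i+r_j)·cross = 25.5·100.5000 = 2562.7500
edge 2: (17.5,23.5)→(11.5,39)  cross = 17.5·39 − 11.5·23.5 = 412.2500; (r_i+r_j)·cross = 29·412.2500 = 11955.2500
edge 3: (11.5,39)→(7.5,38.5)  cross = 11.5·38.5 − 7.5·39 = 150.2500; (r_i+r_j)·cross = 19·150.2500 = 2854.7500
edge 4: (7.5,38.5)→(3.5,33.5)  cross = 7.5·33.5 − 3.5·38.5 = 116.5000; (r_i+r_j)·cross = 11·116.5000 = 1281.5000
edge 5: (3.5,33.5)→(3.5,3)  cross = 3.5·3 − 3.5·33.5 = -106.7500; (r_i+r_j)·cross = 7·-106.7500 = -747.2500
Σcross = 666.2500 → A = |Σcross|/2 = 333.1250 mm²
Σ(r_i+r_j)·cross = 17832.2500 → first moment M = |Σ|/6 = 2972.0417
R_c = M/A = 2972.0417/333.1250 = 8.9217 mm
θ = 89° = 1.553343 rad
V = θ·R_c·A = 1.553343·8.9217·333.1250 = 4616.600 mm³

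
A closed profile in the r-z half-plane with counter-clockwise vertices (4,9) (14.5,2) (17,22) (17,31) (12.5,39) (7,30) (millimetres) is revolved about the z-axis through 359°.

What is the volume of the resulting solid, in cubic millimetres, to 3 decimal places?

Volume = 22350.388 mm³

Profile (r,z), 6 vertices: (4,9) (14.5,2) (17,22) (17,31) (12.5,39) (7,30)
edge 0: (4,9)→(14.5,2)  cross = 4·2 − 14.5·9 = -122.5000; (r_i+r_j)·cross = 18.5·-122.5000 = -2266.2500
edge 1: (14.5,2)→(17,22)  cross = 14.5·22 − 17·2 = 285.0000; (r_i+r_j)·cross = 31.5·285.0000 = 8977.5000
edge 2: (17,22)→(17,31)  cross = 17·31 − 17·22 = 153.0000; (r_i+r_j)·cross = 34·153.0000 = 5202.0000
edge 3: (17,31)→(12.5,39)  cross = 17·39 − 12.5·31 = 275.5000; (r_i+r_j)·cross = 29.5·275.5000 = 8127.2500
edge 4: (12.5,39)→(7,30)  cross = 12.5·30 − 7·39 = 102.0000; (r_i+r_j)·cross = 19.5·102.0000 = 1989.0000
edge 5: (7,30)→(4,9)  cross = 7·9 − 4·30 = -57.0000; (r_i+r_j)·cross = 11·-57.0000 = -627.0000
Σcross = 636.0000 → A = |Σcross|/2 = 318.0000 mm²
Σ(r_i+r_j)·cross = 21402.5000 → first moment M = |Σ|/6 = 3567.0833
R_c = M/A = 3567.0833/318.0000 = 11.2172 mm
θ = 359° = 6.265732 rad
V = θ·R_c·A = 6.265732·11.2172·318.0000 = 22350.388 mm³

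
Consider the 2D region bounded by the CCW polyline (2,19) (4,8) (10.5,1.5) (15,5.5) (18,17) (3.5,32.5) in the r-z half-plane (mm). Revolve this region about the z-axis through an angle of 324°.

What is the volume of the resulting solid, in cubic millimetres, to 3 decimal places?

Profile (r,z), 6 vertices: (2,19) (4,8) (10.5,1.5) (15,5.5) (18,17) (3.5,32.5)
edge 0: (2,19)→(4,8)  cross = 2·8 − 4·19 = -60.0000; (r_i+r_j)·cross = 6·-60.0000 = -360.0000
edge 1: (4,8)→(10.5,1.5)  cross = 4·1.5 − 10.5·8 = -78.0000; (r_i+r_j)·cross = 14.5·-78.0000 = -1131.0000
edge 2: (10.5,1.5)→(15,5.5)  cross = 10.5·5.5 − 15·1.5 = 35.2500; (r_i+r_j)·cross = 25.5·35.2500 = 898.8750
edge 3: (15,5.5)→(18,17)  cross = 15·17 − 18·5.5 = 156.0000; (r_i+r_j)·cross = 33·156.0000 = 5148.0000
edge 4: (18,17)→(3.5,32.5)  cross = 18·32.5 − 3.5·17 = 525.5000; (r_i+r_j)·cross = 21.5·525.5000 = 11298.2500
edge 5: (3.5,32.5)→(2,19)  cross = 3.5·19 − 2·32.5 = 1.5000; (r_i+r_j)·cross = 5.5·1.5000 = 8.2500
Σcross = 580.2500 → A = |Σcross|/2 = 290.1250 mm²
Σ(r_i+r_j)·cross = 15862.3750 → first moment M = |Σ|/6 = 2643.7292
R_c = M/A = 2643.7292/290.1250 = 9.1124 mm
θ = 324° = 5.654867 rad
V = θ·R_c·A = 5.654867·9.1124·290.1250 = 14949.936 mm³

Volume = 14949.936 mm³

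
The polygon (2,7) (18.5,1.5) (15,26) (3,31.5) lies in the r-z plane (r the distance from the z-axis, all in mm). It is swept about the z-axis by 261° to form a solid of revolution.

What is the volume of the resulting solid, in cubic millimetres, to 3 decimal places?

Profile (r,z), 4 vertices: (2,7) (18.5,1.5) (15,26) (3,31.5)
edge 0: (2,7)→(18.5,1.5)  cross = 2·1.5 − 18.5·7 = -126.5000; (r_i+r_j)·cross = 20.5·-126.5000 = -2593.2500
edge 1: (18.5,1.5)→(15,26)  cross = 18.5·26 − 15·1.5 = 458.5000; (r_i+r_j)·cross = 33.5·458.5000 = 15359.7500
edge 2: (15,26)→(3,31.5)  cross = 15·31.5 − 3·26 = 394.5000; (r_i+r_j)·cross = 18·394.5000 = 7101.0000
edge 3: (3,31.5)→(2,7)  cross = 3·7 − 2·31.5 = -42.0000; (r_i+r_j)·cross = 5·-42.0000 = -210.0000
Σcross = 684.5000 → A = |Σcross|/2 = 342.2500 mm²
Σ(r_i+r_j)·cross = 19657.5000 → first moment M = |Σ|/6 = 3276.2500
R_c = M/A = 3276.2500/342.2500 = 9.5727 mm
θ = 261° = 4.555309 rad
V = θ·R_c·A = 4.555309·9.5727·342.2500 = 14924.332 mm³

Volume = 14924.332 mm³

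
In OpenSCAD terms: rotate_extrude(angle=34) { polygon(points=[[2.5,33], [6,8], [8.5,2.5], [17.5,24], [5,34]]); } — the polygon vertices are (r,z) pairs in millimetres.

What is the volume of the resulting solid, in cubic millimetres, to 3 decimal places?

Volume = 1302.786 mm³

Profile (r,z), 5 vertices: (2.5,33) (6,8) (8.5,2.5) (17.5,24) (5,34)
edge 0: (2.5,33)→(6,8)  cross = 2.5·8 − 6·33 = -178.0000; (r_i+r_j)·cross = 8.5·-178.0000 = -1513.0000
edge 1: (6,8)→(8.5,2.5)  cross = 6·2.5 − 8.5·8 = -53.0000; (r_i+r_j)·cross = 14.5·-53.0000 = -768.5000
edge 2: (8.5,2.5)→(17.5,24)  cross = 8.5·24 − 17.5·2.5 = 160.2500; (r_i+r_j)·cross = 26·160.2500 = 4166.5000
edge 3: (17.5,24)→(5,34)  cross = 17.5·34 − 5·24 = 475.0000; (r_i+r_j)·cross = 22.5·475.0000 = 10687.5000
edge 4: (5,34)→(2.5,33)  cross = 5·33 − 2.5·34 = 80.0000; (r_i+r_j)·cross = 7.5·80.0000 = 600.0000
Σcross = 484.2500 → A = |Σcross|/2 = 242.1250 mm²
Σ(r_i+r_j)·cross = 13172.5000 → first moment M = |Σ|/6 = 2195.4167
R_c = M/A = 2195.4167/242.1250 = 9.0673 mm
θ = 34° = 0.593412 rad
V = θ·R_c·A = 0.593412·9.0673·242.1250 = 1302.786 mm³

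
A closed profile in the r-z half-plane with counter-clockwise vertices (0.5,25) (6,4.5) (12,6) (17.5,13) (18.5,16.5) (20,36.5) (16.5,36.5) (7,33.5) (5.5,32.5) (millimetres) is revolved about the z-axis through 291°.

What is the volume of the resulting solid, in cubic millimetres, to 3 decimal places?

Volume = 23841.770 mm³

Profile (r,z), 9 vertices: (0.5,25) (6,4.5) (12,6) (17.5,13) (18.5,16.5) (20,36.5) (16.5,36.5) (7,33.5) (5.5,32.5)
edge 0: (0.5,25)→(6,4.5)  cross = 0.5·4.5 − 6·25 = -147.7500; (r_i+r_j)·cross = 6.5·-147.7500 = -960.3750
edge 1: (6,4.5)→(12,6)  cross = 6·6 − 12·4.5 = -18.0000; (r_i+r_j)·cross = 18·-18.0000 = -324.0000
edge 2: (12,6)→(17.5,13)  cross = 12·13 − 17.5·6 = 51.0000; (r_i+r_j)·cross = 29.5·51.0000 = 1504.5000
edge 3: (17.5,13)→(18.5,16.5)  cross = 17.5·16.5 − 18.5·13 = 48.2500; (r_i+r_j)·cross = 36·48.2500 = 1737.0000
edge 4: (18.5,16.5)→(20,36.5)  cross = 18.5·36.5 − 20·16.5 = 345.2500; (r_i+r_j)·cross = 38.5·345.2500 = 13292.1250
edge 5: (20,36.5)→(16.5,36.5)  cross = 20·36.5 − 16.5·36.5 = 127.7500; (r_i+r_j)·cross = 36.5·127.7500 = 4662.8750
edge 6: (16.5,36.5)→(7,33.5)  cross = 16.5·33.5 − 7·36.5 = 297.2500; (r_i+r_j)·cross = 23.5·297.2500 = 6985.3750
edge 7: (7,33.5)→(5.5,32.5)  cross = 7·32.5 − 5.5·33.5 = 43.2500; (r_i+r_j)·cross = 12.5·43.2500 = 540.6250
edge 8: (5.5,32.5)→(0.5,25)  cross = 5.5·25 − 0.5·32.5 = 121.2500; (r_i+r_j)·cross = 6·121.2500 = 727.5000
Σcross = 868.2500 → A = |Σcross|/2 = 434.1250 mm²
Σ(r_i+r_j)·cross = 28165.6250 → first moment M = |Σ|/6 = 4694.2708
R_c = M/A = 4694.2708/434.1250 = 10.8132 mm
θ = 291° = 5.078908 rad
V = θ·R_c·A = 5.078908·10.8132·434.1250 = 23841.770 mm³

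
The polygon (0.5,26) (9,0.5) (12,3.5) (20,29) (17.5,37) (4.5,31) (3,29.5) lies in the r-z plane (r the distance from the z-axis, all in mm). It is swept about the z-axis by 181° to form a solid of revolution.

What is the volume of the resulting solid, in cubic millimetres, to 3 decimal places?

Volume = 13015.862 mm³

Profile (r,z), 7 vertices: (0.5,26) (9,0.5) (12,3.5) (20,29) (17.5,37) (4.5,31) (3,29.5)
edge 0: (0.5,26)→(9,0.5)  cross = 0.5·0.5 − 9·26 = -233.7500; (r_i+r_j)·cross = 9.5·-233.7500 = -2220.6250
edge 1: (9,0.5)→(12,3.5)  cross = 9·3.5 − 12·0.5 = 25.5000; (r_i+r_j)·cross = 21·25.5000 = 535.5000
edge 2: (12,3.5)→(20,29)  cross = 12·29 − 20·3.5 = 278.0000; (r_i+r_j)·cross = 32·278.0000 = 8896.0000
edge 3: (20,29)→(17.5,37)  cross = 20·37 − 17.5·29 = 232.5000; (r_i+r_j)·cross = 37.5·232.5000 = 8718.7500
edge 4: (17.5,37)→(4.5,31)  cross = 17.5·31 − 4.5·37 = 376.0000; (r_i+r_j)·cross = 22·376.0000 = 8272.0000
edge 5: (4.5,31)→(3,29.5)  cross = 4.5·29.5 − 3·31 = 39.7500; (r_i+r_j)·cross = 7.5·39.7500 = 298.1250
edge 6: (3,29.5)→(0.5,26)  cross = 3·26 − 0.5·29.5 = 63.2500; (r_i+r_j)·cross = 3.5·63.2500 = 221.3750
Σcross = 781.2500 → A = |Σcross|/2 = 390.6250 mm²
Σ(r_i+r_j)·cross = 24721.1250 → first moment M = |Σ|/6 = 4120.1875
R_c = M/A = 4120.1875/390.6250 = 10.5477 mm
θ = 181° = 3.159046 rad
V = θ·R_c·A = 3.159046·10.5477·390.6250 = 13015.862 mm³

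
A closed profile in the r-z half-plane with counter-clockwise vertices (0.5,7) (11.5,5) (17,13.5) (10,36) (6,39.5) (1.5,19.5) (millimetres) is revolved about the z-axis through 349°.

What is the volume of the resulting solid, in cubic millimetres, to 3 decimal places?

Volume = 17505.852 mm³

Profile (r,z), 6 vertices: (0.5,7) (11.5,5) (17,13.5) (10,36) (6,39.5) (1.5,19.5)
edge 0: (0.5,7)→(11.5,5)  cross = 0.5·5 − 11.5·7 = -78.0000; (r_i+r_j)·cross = 12·-78.0000 = -936.0000
edge 1: (11.5,5)→(17,13.5)  cross = 11.5·13.5 − 17·5 = 70.2500; (r_i+r_j)·cross = 28.5·70.2500 = 2002.1250
edge 2: (17,13.5)→(10,36)  cross = 17·36 − 10·13.5 = 477.0000; (r_i+r_j)·cross = 27·477.0000 = 12879.0000
edge 3: (10,36)→(6,39.5)  cross = 10·39.5 − 6·36 = 179.0000; (r_i+r_j)·cross = 16·179.0000 = 2864.0000
edge 4: (6,39.5)→(1.5,19.5)  cross = 6·19.5 − 1.5·39.5 = 57.7500; (r_i+r_j)·cross = 7.5·57.7500 = 433.1250
edge 5: (1.5,19.5)→(0.5,7)  cross = 1.5·7 − 0.5·19.5 = 0.7500; (r_i+r_j)·cross = 2·0.7500 = 1.5000
Σcross = 706.7500 → A = |Σcross|/2 = 353.3750 mm²
Σ(r_i+r_j)·cross = 17243.7500 → first moment M = |Σ|/6 = 2873.9583
R_c = M/A = 2873.9583/353.3750 = 8.1329 mm
θ = 349° = 6.091199 rad
V = θ·R_c·A = 6.091199·8.1329·353.3750 = 17505.852 mm³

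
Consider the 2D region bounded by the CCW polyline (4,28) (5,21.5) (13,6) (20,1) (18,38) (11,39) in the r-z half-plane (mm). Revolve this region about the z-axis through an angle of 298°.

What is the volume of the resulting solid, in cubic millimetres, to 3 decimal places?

Volume = 26182.243 mm³

Profile (r,z), 6 vertices: (4,28) (5,21.5) (13,6) (20,1) (18,38) (11,39)
edge 0: (4,28)→(5,21.5)  cross = 4·21.5 − 5·28 = -54.0000; (r_i+r_j)·cross = 9·-54.0000 = -486.0000
edge 1: (5,21.5)→(13,6)  cross = 5·6 − 13·21.5 = -249.5000; (r_i+r_j)·cross = 18·-249.5000 = -4491.0000
edge 2: (13,6)→(20,1)  cross = 13·1 − 20·6 = -107.0000; (r_i+r_j)·cross = 33·-107.0000 = -3531.0000
edge 3: (20,1)→(18,38)  cross = 20·38 − 18·1 = 742.0000; (r_i+r_j)·cross = 38·742.0000 = 28196.0000
edge 4: (18,38)→(11,39)  cross = 18·39 − 11·38 = 284.0000; (r_i+r_j)·cross = 29·284.0000 = 8236.0000
edge 5: (11,39)→(4,28)  cross = 11·28 − 4·39 = 152.0000; (r_i+r_j)·cross = 15·152.0000 = 2280.0000
Σcross = 767.5000 → A = |Σcross|/2 = 383.7500 mm²
Σ(r_i+r_j)·cross = 30204.0000 → first moment M = |Σ|/6 = 5034.0000
R_c = M/A = 5034.0000/383.7500 = 13.1179 mm
θ = 298° = 5.201081 rad
V = θ·R_c·A = 5.201081·13.1179·383.7500 = 26182.243 mm³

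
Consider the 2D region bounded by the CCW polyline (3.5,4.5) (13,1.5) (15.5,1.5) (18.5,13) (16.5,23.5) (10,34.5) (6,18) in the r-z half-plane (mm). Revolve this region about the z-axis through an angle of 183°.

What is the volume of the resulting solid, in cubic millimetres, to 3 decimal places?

Volume = 11026.788 mm³

Profile (r,z), 7 vertices: (3.5,4.5) (13,1.5) (15.5,1.5) (18.5,13) (16.5,23.5) (10,34.5) (6,18)
edge 0: (3.5,4.5)→(13,1.5)  cross = 3.5·1.5 − 13·4.5 = -53.2500; (r_i+r_j)·cross = 16.5·-53.2500 = -878.6250
edge 1: (13,1.5)→(15.5,1.5)  cross = 13·1.5 − 15.5·1.5 = -3.7500; (r_i+r_j)·cross = 28.5·-3.7500 = -106.8750
edge 2: (15.5,1.5)→(18.5,13)  cross = 15.5·13 − 18.5·1.5 = 173.7500; (r_i+r_j)·cross = 34·173.7500 = 5907.5000
edge 3: (18.5,13)→(16.5,23.5)  cross = 18.5·23.5 − 16.5·13 = 220.2500; (r_i+r_j)·cross = 35·220.2500 = 7708.7500
edge 4: (16.5,23.5)→(10,34.5)  cross = 16.5·34.5 − 10·23.5 = 334.2500; (r_i+r_j)·cross = 26.5·334.2500 = 8857.6250
edge 5: (10,34.5)→(6,18)  cross = 10·18 − 6·34.5 = -27.0000; (r_i+r_j)·cross = 16·-27.0000 = -432.0000
edge 6: (6,18)→(3.5,4.5)  cross = 6·4.5 − 3.5·18 = -36.0000; (r_i+r_j)·cross = 9.5·-36.0000 = -342.0000
Σcross = 608.2500 → A = |Σcross|/2 = 304.1250 mm²
Σ(r_i+r_j)·cross = 20714.3750 → first moment M = |Σ|/6 = 3452.3958
R_c = M/A = 3452.3958/304.1250 = 11.3519 mm
θ = 183° = 3.193953 rad
V = θ·R_c·A = 3.193953·11.3519·304.1250 = 11026.788 mm³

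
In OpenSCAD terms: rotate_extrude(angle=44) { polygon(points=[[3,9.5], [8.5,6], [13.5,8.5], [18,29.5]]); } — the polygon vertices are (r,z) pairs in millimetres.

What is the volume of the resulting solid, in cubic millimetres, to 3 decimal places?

Profile (r,z), 4 vertices: (3,9.5) (8.5,6) (13.5,8.5) (18,29.5)
edge 0: (3,9.5)→(8.5,6)  cross = 3·6 − 8.5·9.5 = -62.7500; (r_i+r_j)·cross = 11.5·-62.7500 = -721.6250
edge 1: (8.5,6)→(13.5,8.5)  cross = 8.5·8.5 − 13.5·6 = -8.7500; (r_i+r_j)·cross = 22·-8.7500 = -192.5000
edge 2: (13.5,8.5)→(18,29.5)  cross = 13.5·29.5 − 18·8.5 = 245.2500; (r_i+r_j)·cross = 31.5·245.2500 = 7725.3750
edge 3: (18,29.5)→(3,9.5)  cross = 18·9.5 − 3·29.5 = 82.5000; (r_i+r_j)·cross = 21·82.5000 = 1732.5000
Σcross = 256.2500 → A = |Σcross|/2 = 128.1250 mm²
Σ(r_i+r_j)·cross = 8543.7500 → first moment M = |Σ|/6 = 1423.9583
R_c = M/A = 1423.9583/128.1250 = 11.1138 mm
θ = 44° = 0.767945 rad
V = θ·R_c·A = 0.767945·11.1138·128.1250 = 1093.521 mm³

Volume = 1093.521 mm³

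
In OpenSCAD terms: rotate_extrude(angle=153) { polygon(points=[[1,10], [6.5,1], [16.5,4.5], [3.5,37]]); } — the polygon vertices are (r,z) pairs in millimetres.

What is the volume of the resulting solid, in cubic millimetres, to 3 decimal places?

Volume = 5206.856 mm³

Profile (r,z), 4 vertices: (1,10) (6.5,1) (16.5,4.5) (3.5,37)
edge 0: (1,10)→(6.5,1)  cross = 1·1 − 6.5·10 = -64.0000; (r_i+r_j)·cross = 7.5·-64.0000 = -480.0000
edge 1: (6.5,1)→(16.5,4.5)  cross = 6.5·4.5 − 16.5·1 = 12.7500; (r_i+r_j)·cross = 23·12.7500 = 293.2500
edge 2: (16.5,4.5)→(3.5,37)  cross = 16.5·37 − 3.5·4.5 = 594.7500; (r_i+r_j)·cross = 20·594.7500 = 11895.0000
edge 3: (3.5,37)→(1,10)  cross = 3.5·10 − 1·37 = -2.0000; (r_i+r_j)·cross = 4.5·-2.0000 = -9.0000
Σcross = 541.5000 → A = |Σcross|/2 = 270.7500 mm²
Σ(r_i+r_j)·cross = 11699.2500 → first moment M = |Σ|/6 = 1949.8750
R_c = M/A = 1949.8750/270.7500 = 7.2018 mm
θ = 153° = 2.670354 rad
V = θ·R_c·A = 2.670354·7.2018·270.7500 = 5206.856 mm³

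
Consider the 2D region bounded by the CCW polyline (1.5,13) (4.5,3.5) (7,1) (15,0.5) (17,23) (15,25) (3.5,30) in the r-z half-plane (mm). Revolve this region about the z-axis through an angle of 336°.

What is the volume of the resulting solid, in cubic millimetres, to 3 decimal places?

Volume = 18799.256 mm³

Profile (r,z), 7 vertices: (1.5,13) (4.5,3.5) (7,1) (15,0.5) (17,23) (15,25) (3.5,30)
edge 0: (1.5,13)→(4.5,3.5)  cross = 1.5·3.5 − 4.5·13 = -53.2500; (r_i+r_j)·cross = 6·-53.2500 = -319.5000
edge 1: (4.5,3.5)→(7,1)  cross = 4.5·1 − 7·3.5 = -20.0000; (r_i+r_j)·cross = 11.5·-20.0000 = -230.0000
edge 2: (7,1)→(15,0.5)  cross = 7·0.5 − 15·1 = -11.5000; (r_i+r_j)·cross = 22·-11.5000 = -253.0000
edge 3: (15,0.5)→(17,23)  cross = 15·23 − 17·0.5 = 336.5000; (r_i+r_j)·cross = 32·336.5000 = 10768.0000
edge 4: (17,23)→(15,25)  cross = 17·25 − 15·23 = 80.0000; (r_i+r_j)·cross = 32·80.0000 = 2560.0000
edge 5: (15,25)→(3.5,30)  cross = 15·30 − 3.5·25 = 362.5000; (r_i+r_j)·cross = 18.5·362.5000 = 6706.2500
edge 6: (3.5,30)→(1.5,13)  cross = 3.5·13 − 1.5·30 = 0.5000; (r_i+r_j)·cross = 5·0.5000 = 2.5000
Σcross = 694.7500 → A = |Σcross|/2 = 347.3750 mm²
Σ(r_i+r_j)·cross = 19234.2500 → first moment M = |Σ|/6 = 3205.7083
R_c = M/A = 3205.7083/347.3750 = 9.2284 mm
θ = 336° = 5.864306 rad
V = θ·R_c·A = 5.864306·9.2284·347.3750 = 18799.256 mm³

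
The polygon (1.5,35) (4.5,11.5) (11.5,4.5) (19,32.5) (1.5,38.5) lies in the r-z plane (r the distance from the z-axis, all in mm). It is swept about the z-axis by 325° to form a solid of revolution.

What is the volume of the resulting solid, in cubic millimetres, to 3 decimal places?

Volume = 19038.906 mm³

Profile (r,z), 5 vertices: (1.5,35) (4.5,11.5) (11.5,4.5) (19,32.5) (1.5,38.5)
edge 0: (1.5,35)→(4.5,11.5)  cross = 1.5·11.5 − 4.5·35 = -140.2500; (r_i+r_j)·cross = 6·-140.2500 = -841.5000
edge 1: (4.5,11.5)→(11.5,4.5)  cross = 4.5·4.5 − 11.5·11.5 = -112.0000; (r_i+r_j)·cross = 16·-112.0000 = -1792.0000
edge 2: (11.5,4.5)→(19,32.5)  cross = 11.5·32.5 − 19·4.5 = 288.2500; (r_i+r_j)·cross = 30.5·288.2500 = 8791.6250
edge 3: (19,32.5)→(1.5,38.5)  cross = 19·38.5 − 1.5·32.5 = 682.7500; (r_i+r_j)·cross = 20.5·682.7500 = 13996.3750
edge 4: (1.5,38.5)→(1.5,35)  cross = 1.5·35 − 1.5·38.5 = -5.2500; (r_i+r_j)·cross = 3·-5.2500 = -15.7500
Σcross = 713.5000 → A = |Σcross|/2 = 356.7500 mm²
Σ(r_i+r_j)·cross = 20138.7500 → first moment M = |Σ|/6 = 3356.4583
R_c = M/A = 3356.4583/356.7500 = 9.4084 mm
θ = 325° = 5.672320 rad
V = θ·R_c·A = 5.672320·9.4084·356.7500 = 19038.906 mm³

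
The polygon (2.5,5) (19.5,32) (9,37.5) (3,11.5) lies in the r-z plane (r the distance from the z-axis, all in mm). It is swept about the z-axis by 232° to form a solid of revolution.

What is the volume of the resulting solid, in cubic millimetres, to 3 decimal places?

Profile (r,z), 4 vertices: (2.5,5) (19.5,32) (9,37.5) (3,11.5)
edge 0: (2.5,5)→(19.5,32)  cross = 2.5·32 − 19.5·5 = -17.5000; (r_i+r_j)·cross = 22·-17.5000 = -385.0000
edge 1: (19.5,32)→(9,37.5)  cross = 19.5·37.5 − 9·32 = 443.2500; (r_i+r_j)·cross = 28.5·443.2500 = 12632.6250
edge 2: (9,37.5)→(3,11.5)  cross = 9·11.5 − 3·37.5 = -9.0000; (r_i+r_j)·cross = 12·-9.0000 = -108.0000
edge 3: (3,11.5)→(2.5,5)  cross = 3·5 − 2.5·11.5 = -13.7500; (r_i+r_j)·cross = 5.5·-13.7500 = -75.6250
Σcross = 403.0000 → A = |Σcross|/2 = 201.5000 mm²
Σ(r_i+r_j)·cross = 12064.0000 → first moment M = |Σ|/6 = 2010.6667
R_c = M/A = 2010.6667/201.5000 = 9.9785 mm
θ = 232° = 4.049164 rad
V = θ·R_c·A = 4.049164·9.9785·201.5000 = 8141.519 mm³

Volume = 8141.519 mm³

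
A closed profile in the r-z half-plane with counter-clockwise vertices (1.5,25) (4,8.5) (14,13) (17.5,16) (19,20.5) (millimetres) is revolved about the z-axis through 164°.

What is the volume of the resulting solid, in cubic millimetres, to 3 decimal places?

Volume = 4441.099 mm³

Profile (r,z), 5 vertices: (1.5,25) (4,8.5) (14,13) (17.5,16) (19,20.5)
edge 0: (1.5,25)→(4,8.5)  cross = 1.5·8.5 − 4·25 = -87.2500; (r_i+r_j)·cross = 5.5·-87.2500 = -479.8750
edge 1: (4,8.5)→(14,13)  cross = 4·13 − 14·8.5 = -67.0000; (r_i+r_j)·cross = 18·-67.0000 = -1206.0000
edge 2: (14,13)→(17.5,16)  cross = 14·16 − 17.5·13 = -3.5000; (r_i+r_j)·cross = 31.5·-3.5000 = -110.2500
edge 3: (17.5,16)→(19,20.5)  cross = 17.5·20.5 − 19·16 = 54.7500; (r_i+r_j)·cross = 36.5·54.7500 = 1998.3750
edge 4: (19,20.5)→(1.5,25)  cross = 19·25 − 1.5·20.5 = 444.2500; (r_i+r_j)·cross = 20.5·444.2500 = 9107.1250
Σcross = 341.2500 → A = |Σcross|/2 = 170.6250 mm²
Σ(r_i+r_j)·cross = 9309.3750 → first moment M = |Σ|/6 = 1551.5625
R_c = M/A = 1551.5625/170.6250 = 9.0934 mm
θ = 164° = 2.862340 rad
V = θ·R_c·A = 2.862340·9.0934·170.6250 = 4441.099 mm³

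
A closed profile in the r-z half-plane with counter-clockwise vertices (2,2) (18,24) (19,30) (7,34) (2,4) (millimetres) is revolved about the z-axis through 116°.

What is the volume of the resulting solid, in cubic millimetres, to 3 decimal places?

Profile (r,z), 5 vertices: (2,2) (18,24) (19,30) (7,34) (2,4)
edge 0: (2,2)→(18,24)  cross = 2·24 − 18·2 = 12.0000; (r_i+r_j)·cross = 20·12.0000 = 240.0000
edge 1: (18,24)→(19,30)  cross = 18·30 − 19·24 = 84.0000; (r_i+r_j)·cross = 37·84.0000 = 3108.0000
edge 2: (19,30)→(7,34)  cross = 19·34 − 7·30 = 436.0000; (r_i+r_j)·cross = 26·436.0000 = 11336.0000
edge 3: (7,34)→(2,4)  cross = 7·4 − 2·34 = -40.0000; (r_i+r_j)·cross = 9·-40.0000 = -360.0000
edge 4: (2,4)→(2,2)  cross = 2·2 − 2·4 = -4.0000; (r_i+r_j)·cross = 4·-4.0000 = -16.0000
Σcross = 488.0000 → A = |Σcross|/2 = 244.0000 mm²
Σ(r_i+r_j)·cross = 14308.0000 → first moment M = |Σ|/6 = 2384.6667
R_c = M/A = 2384.6667/244.0000 = 9.7732 mm
θ = 116° = 2.024582 rad
V = θ·R_c·A = 2.024582·9.7732·244.0000 = 4827.953 mm³

Volume = 4827.953 mm³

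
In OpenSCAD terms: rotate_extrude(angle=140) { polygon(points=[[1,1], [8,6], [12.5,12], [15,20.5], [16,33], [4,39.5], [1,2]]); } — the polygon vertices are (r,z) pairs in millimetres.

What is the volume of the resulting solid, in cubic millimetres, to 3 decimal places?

Profile (r,z), 7 vertices: (1,1) (8,6) (12.5,12) (15,20.5) (16,33) (4,39.5) (1,2)
edge 0: (1,1)→(8,6)  cross = 1·6 − 8·1 = -2.0000; (r_i+r_j)·cross = 9·-2.0000 = -18.0000
edge 1: (8,6)→(12.5,12)  cross = 8·12 − 12.5·6 = 21.0000; (r_i+r_j)·cross = 20.5·21.0000 = 430.5000
edge 2: (12.5,12)→(15,20.5)  cross = 12.5·20.5 − 15·12 = 76.2500; (r_i+r_j)·cross = 27.5·76.2500 = 2096.8750
edge 3: (15,20.5)→(16,33)  cross = 15·33 − 16·20.5 = 167.0000; (r_i+r_j)·cross = 31·167.0000 = 5177.0000
edge 4: (16,33)→(4,39.5)  cross = 16·39.5 − 4·33 = 500.0000; (r_i+r_j)·cross = 20·500.0000 = 10000.0000
edge 5: (4,39.5)→(1,2)  cross = 4·2 − 1·39.5 = -31.5000; (r_i+r_j)·cross = 5·-31.5000 = -157.5000
edge 6: (1,2)→(1,1)  cross = 1·1 − 1·2 = -1.0000; (r_i+r_j)·cross = 2·-1.0000 = -2.0000
Σcross = 729.7500 → A = |Σcross|/2 = 364.8750 mm²
Σ(r_i+r_j)·cross = 17526.8750 → first moment M = |Σ|/6 = 2921.1458
R_c = M/A = 2921.1458/364.8750 = 8.0059 mm
θ = 140° = 2.443461 rad
V = θ·R_c·A = 2.443461·8.0059·364.8750 = 7137.706 mm³

Volume = 7137.706 mm³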